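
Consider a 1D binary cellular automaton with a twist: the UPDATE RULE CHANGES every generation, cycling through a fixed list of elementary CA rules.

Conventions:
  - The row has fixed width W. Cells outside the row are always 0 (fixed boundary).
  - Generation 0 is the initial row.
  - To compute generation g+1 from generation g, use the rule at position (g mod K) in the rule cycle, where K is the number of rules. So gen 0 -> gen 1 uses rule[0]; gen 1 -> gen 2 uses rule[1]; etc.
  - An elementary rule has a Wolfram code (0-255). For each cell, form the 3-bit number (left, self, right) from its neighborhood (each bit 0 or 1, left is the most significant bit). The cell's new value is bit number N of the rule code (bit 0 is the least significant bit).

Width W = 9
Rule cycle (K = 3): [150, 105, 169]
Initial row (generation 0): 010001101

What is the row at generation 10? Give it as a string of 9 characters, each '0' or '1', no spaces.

Answer: 101101100

Derivation:
Gen 0: 010001101
Gen 1 (rule 150): 111010001
Gen 2 (rule 105): 101100100
Gen 3 (rule 169): 011000001
Gen 4 (rule 150): 100100011
Gen 5 (rule 105): 000001011
Gen 6 (rule 169): 111100110
Gen 7 (rule 150): 011011001
Gen 8 (rule 105): 011111000
Gen 9 (rule 169): 011110011
Gen 10 (rule 150): 101101100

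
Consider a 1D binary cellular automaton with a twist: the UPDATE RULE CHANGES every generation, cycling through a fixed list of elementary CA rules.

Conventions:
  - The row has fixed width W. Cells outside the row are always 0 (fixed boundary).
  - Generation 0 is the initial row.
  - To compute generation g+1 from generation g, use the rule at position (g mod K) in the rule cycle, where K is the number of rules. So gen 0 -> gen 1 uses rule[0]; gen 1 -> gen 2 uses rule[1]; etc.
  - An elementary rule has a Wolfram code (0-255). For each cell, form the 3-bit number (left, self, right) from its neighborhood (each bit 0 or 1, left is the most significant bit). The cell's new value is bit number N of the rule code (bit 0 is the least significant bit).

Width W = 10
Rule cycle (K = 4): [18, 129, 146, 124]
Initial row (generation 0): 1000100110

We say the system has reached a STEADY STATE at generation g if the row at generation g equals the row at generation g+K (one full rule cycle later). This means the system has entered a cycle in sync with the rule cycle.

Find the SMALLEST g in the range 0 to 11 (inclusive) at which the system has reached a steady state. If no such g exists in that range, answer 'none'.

Gen 0: 1000100110
Gen 1 (rule 18): 0101011001
Gen 2 (rule 129): 0000000000
Gen 3 (rule 146): 0000000000
Gen 4 (rule 124): 0000000000
Gen 5 (rule 18): 0000000000
Gen 6 (rule 129): 1111111111
Gen 7 (rule 146): 0111111110
Gen 8 (rule 124): 0100000011
Gen 9 (rule 18): 1010000100
Gen 10 (rule 129): 0000110001
Gen 11 (rule 146): 0001001010
Gen 12 (rule 124): 0001101111
Gen 13 (rule 18): 0010000000
Gen 14 (rule 129): 1000111111
Gen 15 (rule 146): 0101011110

Answer: none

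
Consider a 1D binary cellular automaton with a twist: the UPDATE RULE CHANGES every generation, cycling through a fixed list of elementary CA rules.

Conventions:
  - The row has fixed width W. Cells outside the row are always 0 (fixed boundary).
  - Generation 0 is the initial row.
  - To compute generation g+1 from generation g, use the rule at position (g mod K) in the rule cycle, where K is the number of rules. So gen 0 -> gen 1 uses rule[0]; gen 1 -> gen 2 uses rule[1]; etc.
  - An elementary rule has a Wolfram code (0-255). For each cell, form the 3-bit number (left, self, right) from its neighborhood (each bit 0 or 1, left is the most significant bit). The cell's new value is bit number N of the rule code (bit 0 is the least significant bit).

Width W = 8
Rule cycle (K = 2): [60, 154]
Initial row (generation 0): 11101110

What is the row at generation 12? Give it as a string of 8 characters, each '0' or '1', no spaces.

Gen 0: 11101110
Gen 1 (rule 60): 10011001
Gen 2 (rule 154): 01110110
Gen 3 (rule 60): 01001101
Gen 4 (rule 154): 10111000
Gen 5 (rule 60): 11100100
Gen 6 (rule 154): 11011010
Gen 7 (rule 60): 10110111
Gen 8 (rule 154): 00100110
Gen 9 (rule 60): 00110101
Gen 10 (rule 154): 01100000
Gen 11 (rule 60): 01010000
Gen 12 (rule 154): 10001000

Answer: 10001000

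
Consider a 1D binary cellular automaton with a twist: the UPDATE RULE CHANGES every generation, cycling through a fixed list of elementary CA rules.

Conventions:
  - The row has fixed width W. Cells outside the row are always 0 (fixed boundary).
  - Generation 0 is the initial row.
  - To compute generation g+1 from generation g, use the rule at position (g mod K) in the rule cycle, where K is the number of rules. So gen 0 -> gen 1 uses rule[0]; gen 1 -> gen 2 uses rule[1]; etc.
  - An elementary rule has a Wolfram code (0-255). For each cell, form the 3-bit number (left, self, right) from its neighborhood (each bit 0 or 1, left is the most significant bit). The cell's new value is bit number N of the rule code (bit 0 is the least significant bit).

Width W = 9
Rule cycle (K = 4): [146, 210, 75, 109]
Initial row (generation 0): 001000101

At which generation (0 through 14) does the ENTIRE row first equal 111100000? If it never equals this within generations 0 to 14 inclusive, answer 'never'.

Answer: never

Derivation:
Gen 0: 001000101
Gen 1 (rule 146): 010101000
Gen 2 (rule 210): 100000100
Gen 3 (rule 75): 001111001
Gen 4 (rule 109): 101001001
Gen 5 (rule 146): 000110110
Gen 6 (rule 210): 001010011
Gen 7 (rule 75): 110000111
Gen 8 (rule 109): 110110101
Gen 9 (rule 146): 000000000
Gen 10 (rule 210): 000000000
Gen 11 (rule 75): 111111111
Gen 12 (rule 109): 100000001
Gen 13 (rule 146): 010000010
Gen 14 (rule 210): 101000101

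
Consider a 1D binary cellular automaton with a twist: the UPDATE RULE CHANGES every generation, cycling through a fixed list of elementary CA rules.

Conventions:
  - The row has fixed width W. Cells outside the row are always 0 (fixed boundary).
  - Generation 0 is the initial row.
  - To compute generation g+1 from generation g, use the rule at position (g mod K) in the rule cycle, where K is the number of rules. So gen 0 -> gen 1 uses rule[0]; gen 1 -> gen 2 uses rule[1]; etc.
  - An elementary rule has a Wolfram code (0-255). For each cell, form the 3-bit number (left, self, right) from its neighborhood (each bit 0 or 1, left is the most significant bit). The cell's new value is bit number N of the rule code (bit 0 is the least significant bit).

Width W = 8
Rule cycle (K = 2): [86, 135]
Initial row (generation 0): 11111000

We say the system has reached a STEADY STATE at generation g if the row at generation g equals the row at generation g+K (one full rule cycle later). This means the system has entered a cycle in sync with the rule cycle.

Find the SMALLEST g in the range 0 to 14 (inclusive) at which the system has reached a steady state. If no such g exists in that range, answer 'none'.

Gen 0: 11111000
Gen 1 (rule 86): 00001100
Gen 2 (rule 135): 11110001
Gen 3 (rule 86): 00011011
Gen 4 (rule 135): 11100000
Gen 5 (rule 86): 00110000
Gen 6 (rule 135): 11000111
Gen 7 (rule 86): 01101001
Gen 8 (rule 135): 10001011
Gen 9 (rule 86): 11011001
Gen 10 (rule 135): 00000011
Gen 11 (rule 86): 00000101
Gen 12 (rule 135): 11111101
Gen 13 (rule 86): 00000101
Gen 14 (rule 135): 11111101
Gen 15 (rule 86): 00000101
Gen 16 (rule 135): 11111101

Answer: 11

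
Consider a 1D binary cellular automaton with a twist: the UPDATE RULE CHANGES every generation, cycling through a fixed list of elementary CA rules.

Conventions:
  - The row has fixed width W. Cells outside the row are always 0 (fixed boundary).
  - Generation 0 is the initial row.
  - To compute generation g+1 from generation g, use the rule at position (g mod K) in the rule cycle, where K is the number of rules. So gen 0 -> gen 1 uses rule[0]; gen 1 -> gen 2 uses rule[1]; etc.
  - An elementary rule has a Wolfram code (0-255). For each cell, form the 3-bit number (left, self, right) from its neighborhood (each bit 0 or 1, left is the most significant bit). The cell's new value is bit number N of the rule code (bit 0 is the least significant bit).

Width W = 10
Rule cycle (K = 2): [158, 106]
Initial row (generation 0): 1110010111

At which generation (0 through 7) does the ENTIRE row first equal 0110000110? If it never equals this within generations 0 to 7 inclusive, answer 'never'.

Gen 0: 1110010111
Gen 1 (rule 158): 1101110110
Gen 2 (rule 106): 1111011110
Gen 3 (rule 158): 1110011101
Gen 4 (rule 106): 1010110110
Gen 5 (rule 158): 1010100101
Gen 6 (rule 106): 0101001010
Gen 7 (rule 158): 1101111011

Answer: never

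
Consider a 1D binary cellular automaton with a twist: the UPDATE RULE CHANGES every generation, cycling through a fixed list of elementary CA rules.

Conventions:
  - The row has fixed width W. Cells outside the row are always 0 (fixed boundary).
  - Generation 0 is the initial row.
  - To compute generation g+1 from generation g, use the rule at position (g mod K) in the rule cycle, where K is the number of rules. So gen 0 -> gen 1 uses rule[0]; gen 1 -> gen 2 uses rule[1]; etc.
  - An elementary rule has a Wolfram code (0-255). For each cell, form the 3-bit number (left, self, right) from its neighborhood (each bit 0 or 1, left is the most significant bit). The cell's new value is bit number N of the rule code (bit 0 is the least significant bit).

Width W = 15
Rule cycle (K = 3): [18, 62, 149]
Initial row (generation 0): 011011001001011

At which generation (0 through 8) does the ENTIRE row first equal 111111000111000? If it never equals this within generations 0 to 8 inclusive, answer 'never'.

Answer: 5

Derivation:
Gen 0: 011011001001011
Gen 1 (rule 18): 100000110110000
Gen 2 (rule 62): 110001101101000
Gen 3 (rule 149): 001100000001111
Gen 4 (rule 18): 010010000010000
Gen 5 (rule 62): 111111000111000
Gen 6 (rule 149): 011110110010111
Gen 7 (rule 18): 100000001100000
Gen 8 (rule 62): 110000011010000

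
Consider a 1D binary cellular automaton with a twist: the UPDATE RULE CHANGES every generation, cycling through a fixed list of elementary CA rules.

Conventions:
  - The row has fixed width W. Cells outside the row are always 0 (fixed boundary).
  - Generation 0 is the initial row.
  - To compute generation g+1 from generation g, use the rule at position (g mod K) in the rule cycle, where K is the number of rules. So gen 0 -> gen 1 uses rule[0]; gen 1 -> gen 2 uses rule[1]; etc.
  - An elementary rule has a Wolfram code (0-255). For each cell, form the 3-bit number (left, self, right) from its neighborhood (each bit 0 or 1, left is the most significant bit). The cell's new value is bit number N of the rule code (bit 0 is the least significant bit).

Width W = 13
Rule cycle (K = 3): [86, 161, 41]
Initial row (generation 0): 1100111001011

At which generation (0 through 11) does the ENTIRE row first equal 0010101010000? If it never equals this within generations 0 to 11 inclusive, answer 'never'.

Gen 0: 1100111001011
Gen 1 (rule 86): 0111001111001
Gen 2 (rule 161): 0010000110000
Gen 3 (rule 41): 1000110100111
Gen 4 (rule 86): 1101010111001
Gen 5 (rule 161): 0010101010000
Gen 6 (rule 41): 1001010100111
Gen 7 (rule 86): 1111010111001
Gen 8 (rule 161): 0110101010000
Gen 9 (rule 41): 0101010100111
Gen 10 (rule 86): 1101010111001
Gen 11 (rule 161): 0010101010000

Answer: 5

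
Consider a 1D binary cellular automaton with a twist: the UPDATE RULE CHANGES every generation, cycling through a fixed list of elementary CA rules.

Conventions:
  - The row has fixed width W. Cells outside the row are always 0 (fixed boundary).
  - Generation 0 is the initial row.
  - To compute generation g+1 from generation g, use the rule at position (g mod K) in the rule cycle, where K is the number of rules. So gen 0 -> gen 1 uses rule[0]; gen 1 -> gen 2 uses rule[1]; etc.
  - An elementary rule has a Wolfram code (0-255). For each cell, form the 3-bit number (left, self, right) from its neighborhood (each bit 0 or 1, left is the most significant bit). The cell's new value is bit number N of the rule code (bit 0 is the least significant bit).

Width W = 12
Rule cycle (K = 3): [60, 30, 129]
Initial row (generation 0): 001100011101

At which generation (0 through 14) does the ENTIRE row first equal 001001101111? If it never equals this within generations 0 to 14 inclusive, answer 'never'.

Answer: never

Derivation:
Gen 0: 001100011101
Gen 1 (rule 60): 001010010011
Gen 2 (rule 30): 011011111110
Gen 3 (rule 129): 000001111100
Gen 4 (rule 60): 000001000010
Gen 5 (rule 30): 000011100111
Gen 6 (rule 129): 111001000010
Gen 7 (rule 60): 100101100011
Gen 8 (rule 30): 111101010110
Gen 9 (rule 129): 011000000000
Gen 10 (rule 60): 010100000000
Gen 11 (rule 30): 110110000000
Gen 12 (rule 129): 000000111111
Gen 13 (rule 60): 000000100000
Gen 14 (rule 30): 000001110000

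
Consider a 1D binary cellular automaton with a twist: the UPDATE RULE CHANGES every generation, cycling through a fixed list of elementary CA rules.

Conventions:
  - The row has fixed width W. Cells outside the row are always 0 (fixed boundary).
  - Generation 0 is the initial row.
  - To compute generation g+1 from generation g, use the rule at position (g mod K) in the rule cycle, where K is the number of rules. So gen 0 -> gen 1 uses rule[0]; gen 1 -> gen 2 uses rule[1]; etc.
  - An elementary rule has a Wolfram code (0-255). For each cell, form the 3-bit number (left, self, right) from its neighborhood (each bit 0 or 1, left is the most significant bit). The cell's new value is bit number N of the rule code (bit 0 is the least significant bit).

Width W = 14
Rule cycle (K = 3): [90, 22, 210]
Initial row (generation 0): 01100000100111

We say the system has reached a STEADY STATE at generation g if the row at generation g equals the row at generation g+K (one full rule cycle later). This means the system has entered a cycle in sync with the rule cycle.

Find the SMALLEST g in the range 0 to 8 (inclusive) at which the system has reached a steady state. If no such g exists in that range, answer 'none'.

Gen 0: 01100000100111
Gen 1 (rule 90): 11110001011101
Gen 2 (rule 22): 00001011000001
Gen 3 (rule 210): 00010001100010
Gen 4 (rule 90): 00101011110101
Gen 5 (rule 22): 01101000000101
Gen 6 (rule 210): 10100100001000
Gen 7 (rule 90): 00011010010100
Gen 8 (rule 22): 00100011110110
Gen 9 (rule 210): 01010101110011
Gen 10 (rule 90): 10000001011111
Gen 11 (rule 22): 11000011000000

Answer: none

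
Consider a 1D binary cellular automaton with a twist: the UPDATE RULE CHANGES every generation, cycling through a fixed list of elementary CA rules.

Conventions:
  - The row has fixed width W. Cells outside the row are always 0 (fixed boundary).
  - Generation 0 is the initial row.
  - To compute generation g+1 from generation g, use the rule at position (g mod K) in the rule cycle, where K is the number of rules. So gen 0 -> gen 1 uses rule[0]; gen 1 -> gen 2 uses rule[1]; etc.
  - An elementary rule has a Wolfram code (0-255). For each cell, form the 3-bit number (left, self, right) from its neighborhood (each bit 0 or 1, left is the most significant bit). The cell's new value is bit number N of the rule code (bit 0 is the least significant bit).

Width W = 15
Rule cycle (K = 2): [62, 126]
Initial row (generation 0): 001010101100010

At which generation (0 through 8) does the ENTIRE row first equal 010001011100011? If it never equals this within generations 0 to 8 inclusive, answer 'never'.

Gen 0: 001010101100010
Gen 1 (rule 62): 011111111010111
Gen 2 (rule 126): 110000001111101
Gen 3 (rule 62): 101000011000011
Gen 4 (rule 126): 111100111100111
Gen 5 (rule 62): 100011100011100
Gen 6 (rule 126): 110110110110110
Gen 7 (rule 62): 101101101101101
Gen 8 (rule 126): 111111111111111

Answer: never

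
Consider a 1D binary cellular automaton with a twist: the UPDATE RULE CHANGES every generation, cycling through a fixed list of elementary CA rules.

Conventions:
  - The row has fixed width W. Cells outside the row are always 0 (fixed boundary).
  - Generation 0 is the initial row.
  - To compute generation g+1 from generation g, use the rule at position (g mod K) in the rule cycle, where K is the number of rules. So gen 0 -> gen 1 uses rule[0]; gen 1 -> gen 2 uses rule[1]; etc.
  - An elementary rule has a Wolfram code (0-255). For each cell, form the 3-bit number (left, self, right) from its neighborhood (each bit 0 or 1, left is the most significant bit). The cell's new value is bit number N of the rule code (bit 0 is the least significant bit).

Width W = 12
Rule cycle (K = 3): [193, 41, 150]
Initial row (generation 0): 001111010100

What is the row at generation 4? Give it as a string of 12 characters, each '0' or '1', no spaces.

Gen 0: 001111010100
Gen 1 (rule 193): 100111000001
Gen 2 (rule 41): 000100011100
Gen 3 (rule 150): 001110101010
Gen 4 (rule 193): 100110000000

Answer: 100110000000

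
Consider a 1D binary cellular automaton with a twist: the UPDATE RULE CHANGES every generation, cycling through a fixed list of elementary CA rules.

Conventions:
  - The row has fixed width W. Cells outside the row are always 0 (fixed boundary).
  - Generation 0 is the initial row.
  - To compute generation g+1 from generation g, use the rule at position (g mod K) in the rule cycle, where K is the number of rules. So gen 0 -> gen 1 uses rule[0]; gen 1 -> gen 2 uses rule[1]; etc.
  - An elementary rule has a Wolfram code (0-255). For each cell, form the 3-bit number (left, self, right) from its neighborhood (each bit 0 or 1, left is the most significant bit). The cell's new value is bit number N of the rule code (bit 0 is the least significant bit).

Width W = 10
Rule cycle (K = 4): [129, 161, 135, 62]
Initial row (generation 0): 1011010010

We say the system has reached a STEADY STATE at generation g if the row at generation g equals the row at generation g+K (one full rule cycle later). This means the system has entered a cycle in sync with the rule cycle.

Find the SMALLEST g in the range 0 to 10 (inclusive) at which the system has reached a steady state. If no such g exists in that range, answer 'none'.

Gen 0: 1011010010
Gen 1 (rule 129): 0000000000
Gen 2 (rule 161): 1111111111
Gen 3 (rule 135): 0111111110
Gen 4 (rule 62): 1100000001
Gen 5 (rule 129): 0001111100
Gen 6 (rule 161): 1100111001
Gen 7 (rule 135): 0001010011
Gen 8 (rule 62): 0011111110
Gen 9 (rule 129): 1001111100
Gen 10 (rule 161): 0000111001
Gen 11 (rule 135): 1111010011
Gen 12 (rule 62): 1000111110
Gen 13 (rule 129): 0010011100
Gen 14 (rule 161): 1000001001

Answer: none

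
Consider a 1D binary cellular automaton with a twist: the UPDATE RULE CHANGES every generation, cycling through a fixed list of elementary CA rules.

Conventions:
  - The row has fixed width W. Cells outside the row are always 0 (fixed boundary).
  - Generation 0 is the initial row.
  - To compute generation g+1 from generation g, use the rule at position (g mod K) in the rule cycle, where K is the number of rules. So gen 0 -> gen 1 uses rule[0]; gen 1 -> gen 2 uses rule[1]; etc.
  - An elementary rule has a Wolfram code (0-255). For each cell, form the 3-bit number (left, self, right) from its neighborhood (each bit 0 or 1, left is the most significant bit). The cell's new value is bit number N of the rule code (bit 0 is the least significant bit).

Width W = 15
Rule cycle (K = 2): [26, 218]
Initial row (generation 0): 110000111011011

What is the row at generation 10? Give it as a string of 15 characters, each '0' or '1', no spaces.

Answer: 000100000000000

Derivation:
Gen 0: 110000111011011
Gen 1 (rule 26): 101001100010010
Gen 2 (rule 218): 000111110101101
Gen 3 (rule 26): 001100000001000
Gen 4 (rule 218): 011110000010100
Gen 5 (rule 26): 110001000100010
Gen 6 (rule 218): 111010101010101
Gen 7 (rule 26): 100000000000000
Gen 8 (rule 218): 010000000000000
Gen 9 (rule 26): 101000000000000
Gen 10 (rule 218): 000100000000000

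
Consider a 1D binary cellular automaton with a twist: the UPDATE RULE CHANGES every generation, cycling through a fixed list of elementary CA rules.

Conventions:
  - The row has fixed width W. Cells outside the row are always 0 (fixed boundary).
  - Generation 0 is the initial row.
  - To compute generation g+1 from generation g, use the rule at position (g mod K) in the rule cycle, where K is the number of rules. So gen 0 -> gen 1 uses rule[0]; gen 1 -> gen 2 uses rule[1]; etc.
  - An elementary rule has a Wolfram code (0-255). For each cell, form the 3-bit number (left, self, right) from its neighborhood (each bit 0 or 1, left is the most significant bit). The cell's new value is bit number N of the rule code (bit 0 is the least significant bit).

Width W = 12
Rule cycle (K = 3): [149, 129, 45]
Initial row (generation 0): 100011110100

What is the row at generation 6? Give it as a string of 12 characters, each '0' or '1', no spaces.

Gen 0: 100011110100
Gen 1 (rule 149): 111001100111
Gen 2 (rule 129): 010000000010
Gen 3 (rule 45): 010111111010
Gen 4 (rule 149): 010011110011
Gen 5 (rule 129): 000001100000
Gen 6 (rule 45): 111101001111

Answer: 111101001111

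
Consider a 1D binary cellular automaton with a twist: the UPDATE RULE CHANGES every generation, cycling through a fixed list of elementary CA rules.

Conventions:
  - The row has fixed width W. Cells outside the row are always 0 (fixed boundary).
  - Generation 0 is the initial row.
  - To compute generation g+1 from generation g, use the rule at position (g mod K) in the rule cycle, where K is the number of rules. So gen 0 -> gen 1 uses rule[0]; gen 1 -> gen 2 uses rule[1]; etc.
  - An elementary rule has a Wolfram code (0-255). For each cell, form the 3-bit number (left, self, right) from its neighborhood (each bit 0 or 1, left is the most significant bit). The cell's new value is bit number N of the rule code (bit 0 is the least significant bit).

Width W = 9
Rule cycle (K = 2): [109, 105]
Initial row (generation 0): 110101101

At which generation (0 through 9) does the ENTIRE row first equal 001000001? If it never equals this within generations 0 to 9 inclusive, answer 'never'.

Answer: never

Derivation:
Gen 0: 110101101
Gen 1 (rule 109): 111111111
Gen 2 (rule 105): 100000001
Gen 3 (rule 109): 101111101
Gen 4 (rule 105): 011000110
Gen 5 (rule 109): 011010110
Gen 6 (rule 105): 011101110
Gen 7 (rule 109): 010111010
Gen 8 (rule 105): 001101100
Gen 9 (rule 109): 101111101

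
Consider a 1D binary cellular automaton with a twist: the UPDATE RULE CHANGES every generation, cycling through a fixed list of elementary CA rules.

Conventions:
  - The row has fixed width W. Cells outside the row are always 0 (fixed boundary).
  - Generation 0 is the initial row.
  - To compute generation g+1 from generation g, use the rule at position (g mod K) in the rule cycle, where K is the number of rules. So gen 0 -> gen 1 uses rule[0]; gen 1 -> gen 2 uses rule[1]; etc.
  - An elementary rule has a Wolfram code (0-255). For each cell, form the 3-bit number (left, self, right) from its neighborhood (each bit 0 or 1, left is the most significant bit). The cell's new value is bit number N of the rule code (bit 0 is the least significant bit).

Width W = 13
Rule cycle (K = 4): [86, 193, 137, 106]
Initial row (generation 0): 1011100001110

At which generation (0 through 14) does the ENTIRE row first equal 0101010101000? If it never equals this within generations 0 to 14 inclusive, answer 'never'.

Gen 0: 1011100001110
Gen 1 (rule 86): 1000110010011
Gen 2 (rule 193): 0010010000001
Gen 3 (rule 137): 1000000111100
Gen 4 (rule 106): 0000001100100
Gen 5 (rule 86): 0000010111110
Gen 6 (rule 193): 1111000011110
Gen 7 (rule 137): 1110011011100
Gen 8 (rule 106): 1010111110100
Gen 9 (rule 86): 1010000010110
Gen 10 (rule 193): 0000111000010
Gen 11 (rule 137): 1110110011000
Gen 12 (rule 106): 1011110111000
Gen 13 (rule 86): 1000010001100
Gen 14 (rule 193): 0011000100101

Answer: never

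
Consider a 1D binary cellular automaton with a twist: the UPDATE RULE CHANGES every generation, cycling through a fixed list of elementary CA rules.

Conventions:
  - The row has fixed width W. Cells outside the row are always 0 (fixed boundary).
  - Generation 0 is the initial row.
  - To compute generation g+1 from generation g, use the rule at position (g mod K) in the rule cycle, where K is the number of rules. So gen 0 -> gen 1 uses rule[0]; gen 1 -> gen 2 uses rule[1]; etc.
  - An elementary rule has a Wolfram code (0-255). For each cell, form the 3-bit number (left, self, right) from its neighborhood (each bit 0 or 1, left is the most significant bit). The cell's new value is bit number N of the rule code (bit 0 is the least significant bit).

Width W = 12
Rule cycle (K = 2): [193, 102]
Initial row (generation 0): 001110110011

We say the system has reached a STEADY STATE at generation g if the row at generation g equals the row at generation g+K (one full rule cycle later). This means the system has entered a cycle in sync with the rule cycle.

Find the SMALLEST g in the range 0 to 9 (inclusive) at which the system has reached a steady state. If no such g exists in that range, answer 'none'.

Answer: none

Derivation:
Gen 0: 001110110011
Gen 1 (rule 193): 100110010001
Gen 2 (rule 102): 101010110011
Gen 3 (rule 193): 000000010001
Gen 4 (rule 102): 000000110011
Gen 5 (rule 193): 111110010001
Gen 6 (rule 102): 000010110011
Gen 7 (rule 193): 111000010001
Gen 8 (rule 102): 001000110011
Gen 9 (rule 193): 100010010001
Gen 10 (rule 102): 100110110011
Gen 11 (rule 193): 000010010001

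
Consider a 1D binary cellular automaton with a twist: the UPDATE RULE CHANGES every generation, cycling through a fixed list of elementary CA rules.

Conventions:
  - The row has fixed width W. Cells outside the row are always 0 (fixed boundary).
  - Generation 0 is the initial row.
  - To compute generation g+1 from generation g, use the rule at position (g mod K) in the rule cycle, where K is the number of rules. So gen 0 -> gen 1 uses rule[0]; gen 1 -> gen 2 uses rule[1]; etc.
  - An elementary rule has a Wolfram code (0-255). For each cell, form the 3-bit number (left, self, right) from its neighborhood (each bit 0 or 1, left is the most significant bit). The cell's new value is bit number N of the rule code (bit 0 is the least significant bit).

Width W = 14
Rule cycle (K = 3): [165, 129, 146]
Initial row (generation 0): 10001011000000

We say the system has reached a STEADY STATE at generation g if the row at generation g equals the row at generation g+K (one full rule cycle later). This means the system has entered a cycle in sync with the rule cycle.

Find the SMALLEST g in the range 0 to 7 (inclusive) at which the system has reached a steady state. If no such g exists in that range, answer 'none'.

Gen 0: 10001011000000
Gen 1 (rule 165): 10101100011111
Gen 2 (rule 129): 00000001001110
Gen 3 (rule 146): 00000010110101
Gen 4 (rule 165): 11111011001111
Gen 5 (rule 129): 01110000000110
Gen 6 (rule 146): 10101000001001
Gen 7 (rule 165): 11111011101001
Gen 8 (rule 129): 01110001000000
Gen 9 (rule 146): 10101010100000
Gen 10 (rule 165): 11111111101111

Answer: none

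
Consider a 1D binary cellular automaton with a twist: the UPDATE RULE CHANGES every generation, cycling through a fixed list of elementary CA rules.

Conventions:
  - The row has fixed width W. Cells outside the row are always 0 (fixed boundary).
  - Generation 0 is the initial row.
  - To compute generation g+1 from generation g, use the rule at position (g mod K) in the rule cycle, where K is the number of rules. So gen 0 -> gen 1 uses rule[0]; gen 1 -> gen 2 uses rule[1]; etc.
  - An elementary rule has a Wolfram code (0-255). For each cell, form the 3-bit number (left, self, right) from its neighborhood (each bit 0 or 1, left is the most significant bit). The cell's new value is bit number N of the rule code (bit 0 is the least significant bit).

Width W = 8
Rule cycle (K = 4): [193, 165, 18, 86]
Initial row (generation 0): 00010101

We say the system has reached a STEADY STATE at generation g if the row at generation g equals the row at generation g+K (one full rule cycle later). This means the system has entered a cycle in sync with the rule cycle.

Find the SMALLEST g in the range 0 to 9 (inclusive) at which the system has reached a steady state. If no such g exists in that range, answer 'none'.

Answer: none

Derivation:
Gen 0: 00010101
Gen 1 (rule 193): 11000000
Gen 2 (rule 165): 00011111
Gen 3 (rule 18): 00100000
Gen 4 (rule 86): 01110000
Gen 5 (rule 193): 00110111
Gen 6 (rule 165): 10001010
Gen 7 (rule 18): 01010001
Gen 8 (rule 86): 11011011
Gen 9 (rule 193): 01001001
Gen 10 (rule 165): 01001001
Gen 11 (rule 18): 10110110
Gen 12 (rule 86): 10010011
Gen 13 (rule 193): 00000001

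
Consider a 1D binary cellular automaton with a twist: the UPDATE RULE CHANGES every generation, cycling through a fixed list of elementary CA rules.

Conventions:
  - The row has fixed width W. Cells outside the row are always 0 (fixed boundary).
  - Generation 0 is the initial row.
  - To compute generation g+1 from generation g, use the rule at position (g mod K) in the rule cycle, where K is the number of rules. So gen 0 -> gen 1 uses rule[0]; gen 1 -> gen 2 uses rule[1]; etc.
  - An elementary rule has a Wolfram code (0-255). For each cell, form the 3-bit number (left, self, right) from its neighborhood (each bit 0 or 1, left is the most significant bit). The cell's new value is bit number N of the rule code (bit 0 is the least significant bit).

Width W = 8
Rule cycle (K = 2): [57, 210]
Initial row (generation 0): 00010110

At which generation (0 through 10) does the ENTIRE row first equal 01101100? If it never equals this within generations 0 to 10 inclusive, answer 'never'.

Gen 0: 00010110
Gen 1 (rule 57): 11001101
Gen 2 (rule 210): 01110100
Gen 3 (rule 57): 01001011
Gen 4 (rule 210): 10110001
Gen 5 (rule 57): 01101100
Gen 6 (rule 210): 10100110
Gen 7 (rule 57): 01010101
Gen 8 (rule 210): 10000000
Gen 9 (rule 57): 01111111
Gen 10 (rule 210): 10111111

Answer: 5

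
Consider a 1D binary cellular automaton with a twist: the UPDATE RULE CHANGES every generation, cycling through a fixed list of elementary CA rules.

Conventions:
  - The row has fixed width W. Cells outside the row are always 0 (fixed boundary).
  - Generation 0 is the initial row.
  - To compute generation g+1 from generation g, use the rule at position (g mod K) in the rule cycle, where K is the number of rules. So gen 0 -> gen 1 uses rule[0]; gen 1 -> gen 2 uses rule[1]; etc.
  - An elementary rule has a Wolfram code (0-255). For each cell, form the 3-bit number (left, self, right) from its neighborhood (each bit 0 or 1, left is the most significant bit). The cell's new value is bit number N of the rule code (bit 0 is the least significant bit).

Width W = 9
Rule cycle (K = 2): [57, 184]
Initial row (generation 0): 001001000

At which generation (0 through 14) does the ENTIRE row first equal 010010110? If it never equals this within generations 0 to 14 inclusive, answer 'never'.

Answer: 2

Derivation:
Gen 0: 001001000
Gen 1 (rule 57): 100100111
Gen 2 (rule 184): 010010110
Gen 3 (rule 57): 001001101
Gen 4 (rule 184): 000101010
Gen 5 (rule 57): 110010101
Gen 6 (rule 184): 101001010
Gen 7 (rule 57): 010100101
Gen 8 (rule 184): 001010010
Gen 9 (rule 57): 100101001
Gen 10 (rule 184): 010010100
Gen 11 (rule 57): 001001011
Gen 12 (rule 184): 000100110
Gen 13 (rule 57): 110010101
Gen 14 (rule 184): 101001010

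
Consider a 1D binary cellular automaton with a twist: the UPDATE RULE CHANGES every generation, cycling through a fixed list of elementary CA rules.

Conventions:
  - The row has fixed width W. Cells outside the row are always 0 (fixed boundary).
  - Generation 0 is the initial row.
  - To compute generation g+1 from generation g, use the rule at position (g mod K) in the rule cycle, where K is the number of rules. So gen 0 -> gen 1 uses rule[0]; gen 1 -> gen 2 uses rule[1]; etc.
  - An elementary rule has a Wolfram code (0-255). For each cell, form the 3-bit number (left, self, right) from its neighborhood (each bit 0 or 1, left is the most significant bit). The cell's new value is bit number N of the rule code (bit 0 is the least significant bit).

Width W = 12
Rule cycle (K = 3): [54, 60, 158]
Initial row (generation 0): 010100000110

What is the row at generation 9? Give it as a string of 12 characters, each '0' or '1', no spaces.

Answer: 100100101111

Derivation:
Gen 0: 010100000110
Gen 1 (rule 54): 111110001001
Gen 2 (rule 60): 100001001101
Gen 3 (rule 158): 110011111001
Gen 4 (rule 54): 001100000111
Gen 5 (rule 60): 001010000100
Gen 6 (rule 158): 011011001110
Gen 7 (rule 54): 100100110001
Gen 8 (rule 60): 110110101001
Gen 9 (rule 158): 100100101111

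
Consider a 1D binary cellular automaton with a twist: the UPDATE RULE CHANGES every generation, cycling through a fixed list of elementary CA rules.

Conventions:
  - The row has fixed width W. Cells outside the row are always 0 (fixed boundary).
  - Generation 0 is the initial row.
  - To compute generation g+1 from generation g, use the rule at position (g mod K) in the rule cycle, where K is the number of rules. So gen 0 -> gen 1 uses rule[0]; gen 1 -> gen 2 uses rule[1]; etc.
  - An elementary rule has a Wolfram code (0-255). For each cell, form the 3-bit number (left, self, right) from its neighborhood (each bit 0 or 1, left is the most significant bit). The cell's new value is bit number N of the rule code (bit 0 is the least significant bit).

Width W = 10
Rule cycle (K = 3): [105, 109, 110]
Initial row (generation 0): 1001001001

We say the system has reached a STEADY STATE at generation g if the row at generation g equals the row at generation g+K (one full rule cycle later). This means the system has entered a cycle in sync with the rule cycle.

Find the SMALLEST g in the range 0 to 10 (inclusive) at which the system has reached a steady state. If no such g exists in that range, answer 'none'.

Gen 0: 1001001001
Gen 1 (rule 105): 0000000000
Gen 2 (rule 109): 1111111111
Gen 3 (rule 110): 1000000001
Gen 4 (rule 105): 0011111100
Gen 5 (rule 109): 1010000101
Gen 6 (rule 110): 1110001111
Gen 7 (rule 105): 1010101001
Gen 8 (rule 109): 1111111001
Gen 9 (rule 110): 1000001011
Gen 10 (rule 105): 0011100111
Gen 11 (rule 109): 1010100101
Gen 12 (rule 110): 1111101111
Gen 13 (rule 105): 1000111001

Answer: none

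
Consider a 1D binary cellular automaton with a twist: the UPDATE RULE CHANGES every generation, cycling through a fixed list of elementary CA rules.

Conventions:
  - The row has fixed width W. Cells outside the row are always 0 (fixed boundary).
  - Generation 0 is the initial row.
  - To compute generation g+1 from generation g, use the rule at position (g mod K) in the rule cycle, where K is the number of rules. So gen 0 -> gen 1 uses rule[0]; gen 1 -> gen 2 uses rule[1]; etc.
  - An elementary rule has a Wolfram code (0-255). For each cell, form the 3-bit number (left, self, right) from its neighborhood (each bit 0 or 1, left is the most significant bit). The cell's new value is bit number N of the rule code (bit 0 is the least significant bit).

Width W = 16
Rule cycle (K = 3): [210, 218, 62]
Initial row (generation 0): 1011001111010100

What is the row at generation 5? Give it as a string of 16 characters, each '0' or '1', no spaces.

Answer: 0011000110001111

Derivation:
Gen 0: 1011001111010100
Gen 1 (rule 210): 0001110111000010
Gen 2 (rule 218): 0011110111100101
Gen 3 (rule 62): 0110001100011111
Gen 4 (rule 210): 1011010110101111
Gen 5 (rule 218): 0011000110001111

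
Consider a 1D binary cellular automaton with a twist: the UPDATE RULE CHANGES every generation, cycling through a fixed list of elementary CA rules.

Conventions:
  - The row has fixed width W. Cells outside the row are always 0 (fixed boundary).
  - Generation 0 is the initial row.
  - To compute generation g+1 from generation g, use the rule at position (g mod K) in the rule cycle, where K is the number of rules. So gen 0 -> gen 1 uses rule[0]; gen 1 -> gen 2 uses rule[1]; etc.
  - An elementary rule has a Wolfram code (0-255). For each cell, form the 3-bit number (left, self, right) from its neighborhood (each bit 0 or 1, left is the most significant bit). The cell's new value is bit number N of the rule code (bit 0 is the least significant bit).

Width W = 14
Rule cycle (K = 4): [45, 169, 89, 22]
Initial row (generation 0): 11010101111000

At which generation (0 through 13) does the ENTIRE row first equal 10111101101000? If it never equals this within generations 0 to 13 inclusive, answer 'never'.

Answer: 13

Derivation:
Gen 0: 11010101111000
Gen 1 (rule 45): 10111111000011
Gen 2 (rule 169): 01111110011010
Gen 3 (rule 89): 01000011011001
Gen 4 (rule 22): 11100100000111
Gen 5 (rule 45): 10000101110100
Gen 6 (rule 169): 00110011101001
Gen 7 (rule 89): 10111010100100
Gen 8 (rule 22): 10000010111110
Gen 9 (rule 45): 10111011100000
Gen 10 (rule 169): 01110111001111
Gen 11 (rule 89): 01010101101001
Gen 12 (rule 22): 11010100001111
Gen 13 (rule 45): 10111101101000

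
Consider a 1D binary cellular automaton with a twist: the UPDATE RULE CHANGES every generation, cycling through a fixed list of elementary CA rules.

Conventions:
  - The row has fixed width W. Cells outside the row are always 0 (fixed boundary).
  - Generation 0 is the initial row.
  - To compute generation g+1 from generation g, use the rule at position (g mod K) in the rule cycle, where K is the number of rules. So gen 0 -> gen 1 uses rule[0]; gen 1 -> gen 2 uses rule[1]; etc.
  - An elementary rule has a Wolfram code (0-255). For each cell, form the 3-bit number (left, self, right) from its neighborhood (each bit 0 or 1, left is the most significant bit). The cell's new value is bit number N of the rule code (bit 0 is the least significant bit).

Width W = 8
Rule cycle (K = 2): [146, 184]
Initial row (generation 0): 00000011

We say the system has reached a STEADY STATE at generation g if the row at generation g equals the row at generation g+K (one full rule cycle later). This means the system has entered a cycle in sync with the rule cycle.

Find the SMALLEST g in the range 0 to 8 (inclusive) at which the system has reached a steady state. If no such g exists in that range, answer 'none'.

Answer: 2

Derivation:
Gen 0: 00000011
Gen 1 (rule 146): 00000100
Gen 2 (rule 184): 00000010
Gen 3 (rule 146): 00000101
Gen 4 (rule 184): 00000010
Gen 5 (rule 146): 00000101
Gen 6 (rule 184): 00000010
Gen 7 (rule 146): 00000101
Gen 8 (rule 184): 00000010
Gen 9 (rule 146): 00000101
Gen 10 (rule 184): 00000010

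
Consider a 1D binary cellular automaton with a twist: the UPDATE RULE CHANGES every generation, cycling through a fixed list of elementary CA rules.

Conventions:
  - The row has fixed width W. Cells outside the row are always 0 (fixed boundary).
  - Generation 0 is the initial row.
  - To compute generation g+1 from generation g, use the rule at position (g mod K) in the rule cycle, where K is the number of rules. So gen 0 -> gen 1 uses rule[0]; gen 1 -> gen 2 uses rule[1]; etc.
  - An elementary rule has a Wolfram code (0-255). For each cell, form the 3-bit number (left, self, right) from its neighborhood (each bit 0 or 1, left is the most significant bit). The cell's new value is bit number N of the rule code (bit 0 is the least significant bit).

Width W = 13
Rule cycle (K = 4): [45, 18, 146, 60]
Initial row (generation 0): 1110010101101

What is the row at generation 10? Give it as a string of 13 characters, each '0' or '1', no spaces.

Gen 0: 1110010101101
Gen 1 (rule 45): 1000011111011
Gen 2 (rule 18): 0100100000000
Gen 3 (rule 146): 1011010000000
Gen 4 (rule 60): 1110111000000
Gen 5 (rule 45): 1001100011111
Gen 6 (rule 18): 0110010100000
Gen 7 (rule 146): 1001100010000
Gen 8 (rule 60): 1101010011000
Gen 9 (rule 45): 1011110010011
Gen 10 (rule 18): 0000001101100

Answer: 0000001101100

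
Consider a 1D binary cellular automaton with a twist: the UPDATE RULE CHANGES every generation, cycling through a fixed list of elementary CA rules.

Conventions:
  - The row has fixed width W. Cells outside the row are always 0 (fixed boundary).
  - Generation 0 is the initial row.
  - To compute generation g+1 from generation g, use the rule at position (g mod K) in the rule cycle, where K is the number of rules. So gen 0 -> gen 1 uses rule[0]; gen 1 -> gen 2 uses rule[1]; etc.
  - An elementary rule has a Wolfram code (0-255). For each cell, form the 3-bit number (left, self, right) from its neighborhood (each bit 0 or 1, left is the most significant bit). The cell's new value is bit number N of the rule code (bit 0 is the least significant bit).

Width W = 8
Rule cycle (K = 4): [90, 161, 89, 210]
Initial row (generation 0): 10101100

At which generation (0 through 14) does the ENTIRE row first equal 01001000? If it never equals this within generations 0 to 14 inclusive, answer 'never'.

Answer: never

Derivation:
Gen 0: 10101100
Gen 1 (rule 90): 00001110
Gen 2 (rule 161): 11100100
Gen 3 (rule 89): 10110011
Gen 4 (rule 210): 00011101
Gen 5 (rule 90): 00110100
Gen 6 (rule 161): 10001001
Gen 7 (rule 89): 01100100
Gen 8 (rule 210): 10111010
Gen 9 (rule 90): 00101001
Gen 10 (rule 161): 10010000
Gen 11 (rule 89): 01001111
Gen 12 (rule 210): 10110111
Gen 13 (rule 90): 00110101
Gen 14 (rule 161): 10001010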